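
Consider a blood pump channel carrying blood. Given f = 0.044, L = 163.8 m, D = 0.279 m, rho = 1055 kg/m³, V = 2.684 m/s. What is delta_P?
Formula: \Delta P = f \frac{L}{D} \frac{\rho V^2}{2}
delta_P = 0.044·(163.8/0.279)·0.5·1055·2.684²/1000 = 98.16 kPa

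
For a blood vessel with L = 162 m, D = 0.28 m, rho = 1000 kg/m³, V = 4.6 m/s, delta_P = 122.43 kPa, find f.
Formula: \Delta P = f \frac{L}{D} \frac{\rho V^2}{2}
Substituting knowns: 122.43 = f·(162/0.28)·0.5·1000·4.6²/1000
Solving for f: f = (122.43·1000)/((162/0.28)·0.5·1000·4.6²) = 0.02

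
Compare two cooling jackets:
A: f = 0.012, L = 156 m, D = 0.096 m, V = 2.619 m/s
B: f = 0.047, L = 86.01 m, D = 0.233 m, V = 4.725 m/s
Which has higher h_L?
h_L(A) = 6.817 m, h_L(B) = 19.74 m. Answer: B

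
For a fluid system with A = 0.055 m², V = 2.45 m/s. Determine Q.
Formula: Q = A V
Q = 0.055·2.45·1000 = 134.8 L/s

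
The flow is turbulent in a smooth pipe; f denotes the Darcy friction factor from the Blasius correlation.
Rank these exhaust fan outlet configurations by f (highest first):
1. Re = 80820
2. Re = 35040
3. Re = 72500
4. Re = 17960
Case 1: f = 0.01874
Case 2: f = 0.0231
Case 3: f = 0.01926
Case 4: f = 0.0273
Ranking (highest first): 4, 2, 3, 1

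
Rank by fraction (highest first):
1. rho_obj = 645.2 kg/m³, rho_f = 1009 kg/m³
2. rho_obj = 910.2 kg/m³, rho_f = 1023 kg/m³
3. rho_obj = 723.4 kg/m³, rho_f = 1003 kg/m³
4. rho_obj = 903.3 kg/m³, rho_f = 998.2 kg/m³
Case 1: fraction = 0.6394
Case 2: fraction = 0.8897
Case 3: fraction = 0.7212
Case 4: fraction = 0.9049
Ranking (highest first): 4, 2, 3, 1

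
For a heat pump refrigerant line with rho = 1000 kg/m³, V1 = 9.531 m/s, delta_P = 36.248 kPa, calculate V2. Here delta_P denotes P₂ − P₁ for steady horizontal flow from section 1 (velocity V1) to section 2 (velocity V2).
Formula: \Delta P = \frac{1}{2} \rho (V_1^2 - V_2^2)
Substituting knowns: 36.248 = 0.5·1000·(9.531² − V2²)/1000
Solving for V2: V2 = √(9.531² − 2·(36.248·1000)/1000) = 4.283 m/s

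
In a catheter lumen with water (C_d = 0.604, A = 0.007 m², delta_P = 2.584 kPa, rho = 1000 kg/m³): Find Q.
Formula: Q = C_d A \sqrt{\frac{2 \Delta P}{\rho}}
Q = 0.604·0.007·√(2·(2.584·1000)/1000)·1000 = 9.612 L/s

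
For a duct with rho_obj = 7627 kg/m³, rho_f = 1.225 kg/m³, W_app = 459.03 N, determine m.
Formula: W_{app} = mg\left(1 - \frac{\rho_f}{\rho_{obj}}\right)
Substituting knowns: 459.03 = m·9.81·(1 − 1.225/7627)
Solving for m: m = 459.03/(9.81·(1 − 1.225/7627)) = 46.8 kg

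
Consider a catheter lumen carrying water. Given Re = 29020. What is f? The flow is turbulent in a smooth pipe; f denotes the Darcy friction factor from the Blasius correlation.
Formula: f = \frac{0.316}{Re^{0.25}}
f = 0.316/29020^0.25 = 0.02421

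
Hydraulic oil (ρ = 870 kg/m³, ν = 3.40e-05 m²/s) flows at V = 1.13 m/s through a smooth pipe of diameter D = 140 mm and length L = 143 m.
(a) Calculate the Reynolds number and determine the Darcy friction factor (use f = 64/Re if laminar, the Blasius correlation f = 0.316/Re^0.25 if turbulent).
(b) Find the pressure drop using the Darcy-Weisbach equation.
(a) Re = V·D/ν = 1.13·0.14/3.40e-05 = 4652.9 → turbulent (Re > 4000); f = 0.316/Re^0.25 = 0.316/4652.9^0.25 = 0.038261
(b) Darcy-Weisbach: ΔP = f·(L/D)·½ρV²/1000 = 0.038261·(143/0.140)·½·870·1.13²/1000 = 21.71 kPa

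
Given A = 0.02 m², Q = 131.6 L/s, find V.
Formula: Q = A V
Substituting knowns: 131.6 = 0.02·V·1000
Solving for V: V = (131.6/1000)/0.02 = 6.58 m/s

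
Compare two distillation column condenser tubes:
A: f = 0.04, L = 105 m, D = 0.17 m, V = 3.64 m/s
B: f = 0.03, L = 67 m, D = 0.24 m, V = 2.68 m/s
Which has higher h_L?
h_L(A) = 16.68 m, h_L(B) = 3.066 m. Answer: A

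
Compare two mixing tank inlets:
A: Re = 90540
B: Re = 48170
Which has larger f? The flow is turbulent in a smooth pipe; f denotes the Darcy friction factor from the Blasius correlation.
f(A) = 0.01822, f(B) = 0.02133. Answer: B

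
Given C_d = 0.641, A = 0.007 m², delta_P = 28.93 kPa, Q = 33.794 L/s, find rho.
Formula: Q = C_d A \sqrt{\frac{2 \Delta P}{\rho}}
Substituting knowns: 33.794 = 0.641·0.007·√(2·(28.93·1000)/rho)·1000
Solving for rho: rho = 2·(28.93·1000)/((33.794/1000)/(0.641·0.007))² = 1020 kg/m³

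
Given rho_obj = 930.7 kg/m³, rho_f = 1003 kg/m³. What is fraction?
Formula: f_{sub} = \frac{\rho_{obj}}{\rho_f}
fraction = 930.7/1003 = 0.9279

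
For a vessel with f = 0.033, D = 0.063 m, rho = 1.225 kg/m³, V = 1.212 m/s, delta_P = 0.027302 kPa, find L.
Formula: \Delta P = f \frac{L}{D} \frac{\rho V^2}{2}
Substituting knowns: 0.027302 = 0.033·(L/0.063)·0.5·1.225·1.212²/1000
Solving for L: L = (0.027302·1000)·0.063/(0.033·0.5·1.225·1.212²) = 57.93 m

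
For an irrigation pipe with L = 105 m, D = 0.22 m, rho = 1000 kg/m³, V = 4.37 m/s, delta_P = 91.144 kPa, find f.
Formula: \Delta P = f \frac{L}{D} \frac{\rho V^2}{2}
Substituting knowns: 91.144 = f·(105/0.22)·0.5·1000·4.37²/1000
Solving for f: f = (91.144·1000)/((105/0.22)·0.5·1000·4.37²) = 0.02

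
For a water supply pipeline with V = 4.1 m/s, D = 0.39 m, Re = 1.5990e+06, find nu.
Formula: Re = \frac{V D}{\nu}
Substituting knowns: 1.5990e+06 = 4.1·0.39/nu
Solving for nu: nu = 4.1·0.39/1.5990e+06 = 1.000e-06 m²/s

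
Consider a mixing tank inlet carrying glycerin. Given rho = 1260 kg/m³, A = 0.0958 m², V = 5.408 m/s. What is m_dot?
Formula: \dot{m} = \rho A V
m_dot = 1260·0.0958·5.408 = 652.8 kg/s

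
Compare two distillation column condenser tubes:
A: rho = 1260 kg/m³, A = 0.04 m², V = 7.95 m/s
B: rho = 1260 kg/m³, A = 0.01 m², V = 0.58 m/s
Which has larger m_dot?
m_dot(A) = 400.7 kg/s, m_dot(B) = 7.308 kg/s. Answer: A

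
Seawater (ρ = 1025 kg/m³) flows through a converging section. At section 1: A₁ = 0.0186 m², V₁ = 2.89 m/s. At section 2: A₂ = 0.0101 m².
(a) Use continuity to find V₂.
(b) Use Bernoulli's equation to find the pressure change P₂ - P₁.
(a) Continuity: A₁V₁=A₂V₂ -> V₂=A₁V₁/A₂=0.0186*2.89/0.0101=5.32 m/s
(b) Bernoulli: P₂-P₁=0.5*rho*(V₁^2-V₂^2)/1000=0.5*1025*(2.89^2-5.32^2)/1000=-10.22 kPa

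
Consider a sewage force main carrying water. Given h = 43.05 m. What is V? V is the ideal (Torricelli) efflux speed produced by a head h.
Formula: V = \sqrt{2 g h}
V = √(2·9.81·43.05) = 29.06 m/s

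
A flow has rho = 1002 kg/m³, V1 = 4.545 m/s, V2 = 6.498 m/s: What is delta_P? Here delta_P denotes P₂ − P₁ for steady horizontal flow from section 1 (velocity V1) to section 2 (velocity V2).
Formula: \Delta P = \frac{1}{2} \rho (V_1^2 - V_2^2)
delta_P = 0.5·1002·(4.545² − 6.498²)/1000 = -10.81 kPa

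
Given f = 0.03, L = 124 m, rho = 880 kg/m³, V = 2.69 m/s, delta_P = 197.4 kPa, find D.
Formula: \Delta P = f \frac{L}{D} \frac{\rho V^2}{2}
Substituting knowns: 197.4 = 0.03·(124/D)·0.5·880·2.69²/1000
Solving for D: D = 0.03·124·0.5·880·2.69²/(197.4·1000) = 0.06 m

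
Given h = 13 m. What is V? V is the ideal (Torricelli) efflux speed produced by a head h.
Formula: V = \sqrt{2 g h}
V = √(2·9.81·13) = 15.97 m/s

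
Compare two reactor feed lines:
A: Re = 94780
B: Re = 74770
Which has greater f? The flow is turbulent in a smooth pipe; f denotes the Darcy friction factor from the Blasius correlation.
f(A) = 0.01801, f(B) = 0.01911. Answer: B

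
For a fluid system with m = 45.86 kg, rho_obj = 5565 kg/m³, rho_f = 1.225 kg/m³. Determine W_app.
Formula: W_{app} = mg\left(1 - \frac{\rho_f}{\rho_{obj}}\right)
W_app = 45.86·9.81·(1 − 1.225/5565) = 449.8 N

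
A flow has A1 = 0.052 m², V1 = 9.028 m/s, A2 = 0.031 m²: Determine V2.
Formula: V_2 = \frac{A_1 V_1}{A_2}
V2 = 0.052·9.028/0.031 = 15.14 m/s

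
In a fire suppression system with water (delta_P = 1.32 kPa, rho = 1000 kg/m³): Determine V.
Formula: V = \sqrt{\frac{2 \Delta P}{\rho}}
V = √(2·(1.32·1000)/1000) = 1.625 m/s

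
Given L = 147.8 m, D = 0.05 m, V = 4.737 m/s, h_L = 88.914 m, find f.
Formula: h_L = f \frac{L}{D} \frac{V^2}{2g}
Substituting knowns: 88.914 = f·(147.8/0.05)·4.737²/(2·9.81)
Solving for f: f = 88.914·2·9.81/((147.8/0.05)·4.737²) = 0.0263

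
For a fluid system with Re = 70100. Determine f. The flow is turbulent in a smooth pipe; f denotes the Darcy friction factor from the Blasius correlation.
Formula: f = \frac{0.316}{Re^{0.25}}
f = 0.316/70100^0.25 = 0.01942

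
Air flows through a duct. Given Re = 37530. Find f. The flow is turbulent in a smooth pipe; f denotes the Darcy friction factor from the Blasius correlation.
Formula: f = \frac{0.316}{Re^{0.25}}
f = 0.316/37530^0.25 = 0.0227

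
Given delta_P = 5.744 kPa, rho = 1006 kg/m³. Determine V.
Formula: V = \sqrt{\frac{2 \Delta P}{\rho}}
V = √(2·(5.744·1000)/1006) = 3.379 m/s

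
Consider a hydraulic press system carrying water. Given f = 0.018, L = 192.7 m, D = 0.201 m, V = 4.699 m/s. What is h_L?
Formula: h_L = f \frac{L}{D} \frac{V^2}{2g}
h_L = 0.018·(192.7/0.201)·4.699²/(2·9.81) = 19.42 m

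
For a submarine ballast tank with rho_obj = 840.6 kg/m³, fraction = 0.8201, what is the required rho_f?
Formula: f_{sub} = \frac{\rho_{obj}}{\rho_f}
Substituting knowns: 0.8201 = 840.6/rho_f
Solving for rho_f: rho_f = 840.6/0.8201 = 1025 kg/m³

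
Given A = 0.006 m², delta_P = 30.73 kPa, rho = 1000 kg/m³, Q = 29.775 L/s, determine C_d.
Formula: Q = C_d A \sqrt{\frac{2 \Delta P}{\rho}}
Substituting knowns: 29.775 = C_d·0.006·√(2·(30.73·1000)/1000)·1000
Solving for C_d: C_d = (29.775/1000)/(0.006·√(2·(30.73·1000)/1000)) = 0.633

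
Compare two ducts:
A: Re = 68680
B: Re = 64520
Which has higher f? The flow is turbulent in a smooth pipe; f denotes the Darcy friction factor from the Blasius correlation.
f(A) = 0.01952, f(B) = 0.01983. Answer: B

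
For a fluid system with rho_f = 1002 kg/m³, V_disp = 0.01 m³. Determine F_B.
Formula: F_B = \rho_f g V_{disp}
F_B = 1002·9.81·0.01 = 98.3 N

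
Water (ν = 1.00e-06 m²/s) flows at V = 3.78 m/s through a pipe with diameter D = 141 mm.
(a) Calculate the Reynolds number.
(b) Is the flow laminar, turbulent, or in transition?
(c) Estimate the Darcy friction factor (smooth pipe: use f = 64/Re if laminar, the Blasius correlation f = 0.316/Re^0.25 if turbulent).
(a) Re = V·D/ν = 3.78·0.141/1.00e-06 = 532980
(b) Flow regime: turbulent (Re > 4000)
(c) Friction factor: f = 0.316/Re^0.25 = 0.316/532980^0.25 = 0.0117 (Blasius is strictly valid for Re ≲ 1e5; used here as the smooth-pipe estimate the problem specifies)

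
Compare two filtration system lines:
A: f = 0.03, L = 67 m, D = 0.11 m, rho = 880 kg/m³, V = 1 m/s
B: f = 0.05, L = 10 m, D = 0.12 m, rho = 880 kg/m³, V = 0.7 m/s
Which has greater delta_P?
delta_P(A) = 8.04 kPa, delta_P(B) = 0.8983 kPa. Answer: A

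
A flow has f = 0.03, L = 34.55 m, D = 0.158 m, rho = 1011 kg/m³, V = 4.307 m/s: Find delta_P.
Formula: \Delta P = f \frac{L}{D} \frac{\rho V^2}{2}
delta_P = 0.03·(34.55/0.158)·0.5·1011·4.307²/1000 = 61.52 kPa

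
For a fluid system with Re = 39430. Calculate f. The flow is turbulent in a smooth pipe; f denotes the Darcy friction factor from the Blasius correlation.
Formula: f = \frac{0.316}{Re^{0.25}}
f = 0.316/39430^0.25 = 0.02242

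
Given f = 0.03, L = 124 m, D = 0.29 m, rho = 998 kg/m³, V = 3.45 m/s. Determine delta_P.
Formula: \Delta P = f \frac{L}{D} \frac{\rho V^2}{2}
delta_P = 0.03·(124/0.29)·0.5·998·3.45²/1000 = 76.19 kPa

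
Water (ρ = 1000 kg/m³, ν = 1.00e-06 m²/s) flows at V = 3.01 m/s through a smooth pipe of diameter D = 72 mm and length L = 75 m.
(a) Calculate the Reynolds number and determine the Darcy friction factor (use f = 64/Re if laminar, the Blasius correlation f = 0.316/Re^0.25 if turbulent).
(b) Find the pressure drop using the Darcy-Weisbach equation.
(a) Re = V·D/ν = 3.01·0.072/1.00e-06 = 216720 → turbulent (Re > 4000); f = 0.316/Re^0.25 = 0.316/216720^0.25 = 0.014646 (Blasius is strictly valid for Re ≲ 1e5; used here as the smooth-pipe estimate the problem specifies)
(b) Darcy-Weisbach: ΔP = f·(L/D)·½ρV²/1000 = 0.014646·(75/0.072)·½·1000·3.01²/1000 = 69.11 kPa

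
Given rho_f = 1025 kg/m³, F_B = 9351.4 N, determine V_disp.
Formula: F_B = \rho_f g V_{disp}
Substituting knowns: 9351.4 = 1025·9.81·V_disp
Solving for V_disp: V_disp = 9351.4/(1025·9.81) = 0.93 m³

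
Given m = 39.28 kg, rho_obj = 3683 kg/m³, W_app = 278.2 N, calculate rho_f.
Formula: W_{app} = mg\left(1 - \frac{\rho_f}{\rho_{obj}}\right)
Substituting knowns: 278.2 = 39.28·9.81·(1 − rho_f/3683)
Solving for rho_f: rho_f = 3683·(1 − 278.2/(39.28·9.81)) = 1024 kg/m³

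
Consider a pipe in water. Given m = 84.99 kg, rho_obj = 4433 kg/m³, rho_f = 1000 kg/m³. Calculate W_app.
Formula: W_{app} = mg\left(1 - \frac{\rho_f}{\rho_{obj}}\right)
W_app = 84.99·9.81·(1 − 1000/4433) = 645.7 N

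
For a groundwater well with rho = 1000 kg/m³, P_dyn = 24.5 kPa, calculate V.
Formula: P_{dyn} = \frac{1}{2} \rho V^2
Substituting knowns: 24.5 = 0.5·1000·V²/1000
Solving for V: V = √(2·(24.5·1000)/1000) = 7 m/s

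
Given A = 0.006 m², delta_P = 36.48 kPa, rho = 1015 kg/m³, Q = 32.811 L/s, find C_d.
Formula: Q = C_d A \sqrt{\frac{2 \Delta P}{\rho}}
Substituting knowns: 32.811 = C_d·0.006·√(2·(36.48·1000)/1015)·1000
Solving for C_d: C_d = (32.811/1000)/(0.006·√(2·(36.48·1000)/1015)) = 0.645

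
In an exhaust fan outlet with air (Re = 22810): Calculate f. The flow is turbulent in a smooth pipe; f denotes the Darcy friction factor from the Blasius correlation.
Formula: f = \frac{0.316}{Re^{0.25}}
f = 0.316/22810^0.25 = 0.02571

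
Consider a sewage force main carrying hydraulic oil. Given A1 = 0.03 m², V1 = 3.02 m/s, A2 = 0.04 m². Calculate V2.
Formula: V_2 = \frac{A_1 V_1}{A_2}
V2 = 0.03·3.02/0.04 = 2.265 m/s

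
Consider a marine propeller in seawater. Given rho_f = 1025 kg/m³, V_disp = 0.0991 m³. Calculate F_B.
Formula: F_B = \rho_f g V_{disp}
F_B = 1025·9.81·0.0991 = 996.5 N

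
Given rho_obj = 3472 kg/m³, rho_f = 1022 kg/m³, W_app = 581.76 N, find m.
Formula: W_{app} = mg\left(1 - \frac{\rho_f}{\rho_{obj}}\right)
Substituting knowns: 581.76 = m·9.81·(1 − 1022/3472)
Solving for m: m = 581.76/(9.81·(1 − 1022/3472)) = 84.04 kg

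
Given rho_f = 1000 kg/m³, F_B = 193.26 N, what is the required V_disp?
Formula: F_B = \rho_f g V_{disp}
Substituting knowns: 193.26 = 1000·9.81·V_disp
Solving for V_disp: V_disp = 193.26/(1000·9.81) = 0.0197 m³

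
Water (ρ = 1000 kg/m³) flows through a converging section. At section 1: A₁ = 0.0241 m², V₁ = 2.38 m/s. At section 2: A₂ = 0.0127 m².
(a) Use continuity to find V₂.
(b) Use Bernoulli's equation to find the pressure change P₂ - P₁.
(a) Continuity: A₁V₁=A₂V₂ -> V₂=A₁V₁/A₂=0.0241*2.38/0.0127=4.52 m/s
(b) Bernoulli: P₂-P₁=0.5*rho*(V₁^2-V₂^2)/1000=0.5*1000*(2.38^2-4.52^2)/1000=-7.383 kPa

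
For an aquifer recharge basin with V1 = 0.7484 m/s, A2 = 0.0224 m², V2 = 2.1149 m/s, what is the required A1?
Formula: V_2 = \frac{A_1 V_1}{A_2}
Substituting knowns: 2.1149 = A1·0.7484/0.0224
Solving for A1: A1 = 2.1149·0.0224/0.7484 = 0.0633 m²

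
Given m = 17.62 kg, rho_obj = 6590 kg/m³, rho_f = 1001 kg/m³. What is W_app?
Formula: W_{app} = mg\left(1 - \frac{\rho_f}{\rho_{obj}}\right)
W_app = 17.62·9.81·(1 − 1001/6590) = 146.6 N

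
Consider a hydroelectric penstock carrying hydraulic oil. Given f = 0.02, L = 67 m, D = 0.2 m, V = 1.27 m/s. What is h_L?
Formula: h_L = f \frac{L}{D} \frac{V^2}{2g}
h_L = 0.02·(67/0.2)·1.27²/(2·9.81) = 0.5508 m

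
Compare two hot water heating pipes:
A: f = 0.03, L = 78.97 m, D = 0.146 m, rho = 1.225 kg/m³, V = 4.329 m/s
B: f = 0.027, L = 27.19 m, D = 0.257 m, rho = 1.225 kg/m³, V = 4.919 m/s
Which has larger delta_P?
delta_P(A) = 0.1863 kPa, delta_P(B) = 0.04234 kPa. Answer: A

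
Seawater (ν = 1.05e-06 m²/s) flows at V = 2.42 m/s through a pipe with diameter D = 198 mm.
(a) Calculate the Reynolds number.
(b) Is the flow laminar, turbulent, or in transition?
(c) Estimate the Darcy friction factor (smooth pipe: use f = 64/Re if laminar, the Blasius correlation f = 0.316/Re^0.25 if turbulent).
(a) Re = V·D/ν = 2.42·0.198/1.05e-06 = 456340
(b) Flow regime: turbulent (Re > 4000)
(c) Friction factor: f = 0.316/Re^0.25 = 0.316/456340^0.25 = 0.01216 (Blasius is strictly valid for Re ≲ 1e5; used here as the smooth-pipe estimate the problem specifies)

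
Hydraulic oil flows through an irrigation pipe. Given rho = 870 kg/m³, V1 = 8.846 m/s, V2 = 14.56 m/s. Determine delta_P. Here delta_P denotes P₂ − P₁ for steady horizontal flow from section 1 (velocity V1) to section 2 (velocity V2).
Formula: \Delta P = \frac{1}{2} \rho (V_1^2 - V_2^2)
delta_P = 0.5·870·(8.846² − 14.56²)/1000 = -58.18 kPa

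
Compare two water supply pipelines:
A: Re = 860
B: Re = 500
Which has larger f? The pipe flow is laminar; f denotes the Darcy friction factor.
f(A) = 0.07442, f(B) = 0.128. Answer: B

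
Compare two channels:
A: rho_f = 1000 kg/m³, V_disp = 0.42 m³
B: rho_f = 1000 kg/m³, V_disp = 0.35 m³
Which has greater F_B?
F_B(A) = 4120 N, F_B(B) = 3434 N. Answer: A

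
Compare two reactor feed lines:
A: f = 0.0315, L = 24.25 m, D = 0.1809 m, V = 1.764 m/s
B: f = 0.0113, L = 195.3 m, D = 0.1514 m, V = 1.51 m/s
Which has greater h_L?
h_L(A) = 0.6697 m, h_L(B) = 1.694 m. Answer: B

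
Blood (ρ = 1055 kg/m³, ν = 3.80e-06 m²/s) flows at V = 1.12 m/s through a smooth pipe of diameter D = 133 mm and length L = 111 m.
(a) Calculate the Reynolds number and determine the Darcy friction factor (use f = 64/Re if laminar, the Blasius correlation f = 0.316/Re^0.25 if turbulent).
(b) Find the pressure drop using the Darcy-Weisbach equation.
(a) Re = V·D/ν = 1.12·0.133/3.80e-06 = 39200 → turbulent (Re > 4000); f = 0.316/Re^0.25 = 0.316/39200^0.25 = 0.022458
(b) Darcy-Weisbach: ΔP = f·(L/D)·½ρV²/1000 = 0.022458·(111/0.133)·½·1055·1.12²/1000 = 12.4 kPa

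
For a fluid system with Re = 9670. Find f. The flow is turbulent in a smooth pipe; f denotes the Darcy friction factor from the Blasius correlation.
Formula: f = \frac{0.316}{Re^{0.25}}
f = 0.316/9670^0.25 = 0.03187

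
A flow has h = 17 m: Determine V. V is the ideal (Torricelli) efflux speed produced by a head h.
Formula: V = \sqrt{2 g h}
V = √(2·9.81·17) = 18.26 m/s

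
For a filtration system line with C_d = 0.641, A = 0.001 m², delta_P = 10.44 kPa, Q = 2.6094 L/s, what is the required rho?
Formula: Q = C_d A \sqrt{\frac{2 \Delta P}{\rho}}
Substituting knowns: 2.6094 = 0.641·0.001·√(2·(10.44·1000)/rho)·1000
Solving for rho: rho = 2·(10.44·1000)/((2.6094/1000)/(0.641·0.001))² = 1260 kg/m³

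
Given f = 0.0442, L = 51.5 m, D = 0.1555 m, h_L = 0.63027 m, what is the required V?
Formula: h_L = f \frac{L}{D} \frac{V^2}{2g}
Substituting knowns: 0.63027 = 0.0442·(51.5/0.1555)·V²/(2·9.81)
Solving for V: V = √(0.63027·2·9.81/(0.0442·(51.5/0.1555))) = 0.9191 m/s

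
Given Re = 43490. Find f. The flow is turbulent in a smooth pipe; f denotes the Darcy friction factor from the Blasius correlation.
Formula: f = \frac{0.316}{Re^{0.25}}
f = 0.316/43490^0.25 = 0.02188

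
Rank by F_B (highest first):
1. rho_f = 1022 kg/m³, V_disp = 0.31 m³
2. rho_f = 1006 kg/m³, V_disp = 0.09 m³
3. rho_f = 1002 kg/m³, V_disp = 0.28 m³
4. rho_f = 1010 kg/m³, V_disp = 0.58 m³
Case 1: F_B = 3108 N
Case 2: F_B = 888.2 N
Case 3: F_B = 2752 N
Case 4: F_B = 5747 N
Ranking (highest first): 4, 1, 3, 2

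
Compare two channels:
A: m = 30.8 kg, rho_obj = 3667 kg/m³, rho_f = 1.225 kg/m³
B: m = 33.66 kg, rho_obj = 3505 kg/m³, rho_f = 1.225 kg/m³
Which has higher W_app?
W_app(A) = 302 N, W_app(B) = 330.1 N. Answer: B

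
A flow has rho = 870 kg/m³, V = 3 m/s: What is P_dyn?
Formula: P_{dyn} = \frac{1}{2} \rho V^2
P_dyn = 0.5·870·3²/1000 = 3.915 kPa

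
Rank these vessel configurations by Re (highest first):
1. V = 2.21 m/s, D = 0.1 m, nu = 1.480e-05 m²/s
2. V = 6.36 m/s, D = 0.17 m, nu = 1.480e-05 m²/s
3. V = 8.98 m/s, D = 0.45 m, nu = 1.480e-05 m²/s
Case 1: Re = 14932
Case 2: Re = 73054
Case 3: Re = 273041
Ranking (highest first): 3, 2, 1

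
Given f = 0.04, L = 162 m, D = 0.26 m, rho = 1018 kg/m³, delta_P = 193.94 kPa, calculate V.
Formula: \Delta P = f \frac{L}{D} \frac{\rho V^2}{2}
Substituting knowns: 193.94 = 0.04·(162/0.26)·0.5·1018·V²/1000
Solving for V: V = √((193.94·1000)/(0.04·(162/0.26)·0.5·1018)) = 3.91 m/s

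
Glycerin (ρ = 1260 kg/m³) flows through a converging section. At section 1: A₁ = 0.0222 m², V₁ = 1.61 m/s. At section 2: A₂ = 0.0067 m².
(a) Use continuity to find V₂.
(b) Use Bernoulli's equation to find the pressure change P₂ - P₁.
(a) Continuity: A₁V₁=A₂V₂ -> V₂=A₁V₁/A₂=0.0222*1.61/0.0067=5.33 m/s
(b) Bernoulli: P₂-P₁=0.5*rho*(V₁^2-V₂^2)/1000=0.5*1260*(1.61^2-5.33^2)/1000=-16.26 kPa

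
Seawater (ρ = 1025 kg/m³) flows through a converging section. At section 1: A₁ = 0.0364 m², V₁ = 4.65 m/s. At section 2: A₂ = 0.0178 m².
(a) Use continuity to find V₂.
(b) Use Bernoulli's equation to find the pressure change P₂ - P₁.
(a) Continuity: A₁V₁=A₂V₂ -> V₂=A₁V₁/A₂=0.0364*4.65/0.0178=9.51 m/s
(b) Bernoulli: P₂-P₁=0.5*rho*(V₁^2-V₂^2)/1000=0.5*1025*(4.65^2-9.51^2)/1000=-35.27 kPa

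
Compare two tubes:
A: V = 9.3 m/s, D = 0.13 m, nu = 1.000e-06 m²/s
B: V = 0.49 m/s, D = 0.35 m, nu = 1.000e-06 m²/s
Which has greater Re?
Re(A) = 1.209e+06, Re(B) = 171500. Answer: A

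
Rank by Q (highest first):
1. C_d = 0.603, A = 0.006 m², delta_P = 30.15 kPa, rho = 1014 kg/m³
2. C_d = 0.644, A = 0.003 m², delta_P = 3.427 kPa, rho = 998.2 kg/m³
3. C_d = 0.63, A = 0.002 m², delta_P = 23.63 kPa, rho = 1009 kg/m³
Case 1: Q = 27.9 L/s
Case 2: Q = 5.063 L/s
Case 3: Q = 8.623 L/s
Ranking (highest first): 1, 3, 2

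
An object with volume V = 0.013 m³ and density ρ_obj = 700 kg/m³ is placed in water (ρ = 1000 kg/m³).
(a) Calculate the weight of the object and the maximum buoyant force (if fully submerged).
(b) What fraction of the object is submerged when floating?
(a) W=rho_obj*g*V=700*9.81*0.013=89.3 N; F_B(max)=rho*g*V=1000*9.81*0.013=127.5 N
(b) Floating fraction=rho_obj/rho=700/1000=0.700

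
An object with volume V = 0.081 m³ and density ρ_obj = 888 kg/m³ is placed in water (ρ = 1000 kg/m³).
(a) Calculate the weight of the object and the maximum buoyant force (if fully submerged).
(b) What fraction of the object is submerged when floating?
(a) W=rho_obj*g*V=888*9.81*0.081=705.6 N; F_B(max)=rho*g*V=1000*9.81*0.081=794.6 N
(b) Floating fraction=rho_obj/rho=888/1000=0.888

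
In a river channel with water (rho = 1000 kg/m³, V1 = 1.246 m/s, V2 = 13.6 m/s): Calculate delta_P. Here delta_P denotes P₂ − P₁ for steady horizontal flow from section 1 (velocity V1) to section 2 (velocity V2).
Formula: \Delta P = \frac{1}{2} \rho (V_1^2 - V_2^2)
delta_P = 0.5·1000·(1.246² − 13.6²)/1000 = -91.7 kPa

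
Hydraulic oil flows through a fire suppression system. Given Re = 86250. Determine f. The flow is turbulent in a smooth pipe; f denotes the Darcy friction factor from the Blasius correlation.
Formula: f = \frac{0.316}{Re^{0.25}}
f = 0.316/86250^0.25 = 0.01844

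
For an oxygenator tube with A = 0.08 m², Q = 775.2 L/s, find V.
Formula: Q = A V
Substituting knowns: 775.2 = 0.08·V·1000
Solving for V: V = (775.2/1000)/0.08 = 9.69 m/s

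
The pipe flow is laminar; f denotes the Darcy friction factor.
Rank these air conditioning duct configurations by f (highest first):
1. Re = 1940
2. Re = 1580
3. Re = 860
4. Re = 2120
Case 1: f = 0.03299
Case 2: f = 0.04051
Case 3: f = 0.07442
Case 4: f = 0.03019
Ranking (highest first): 3, 2, 1, 4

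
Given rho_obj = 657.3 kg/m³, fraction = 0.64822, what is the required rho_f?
Formula: f_{sub} = \frac{\rho_{obj}}{\rho_f}
Substituting knowns: 0.64822 = 657.3/rho_f
Solving for rho_f: rho_f = 657.3/0.64822 = 1014 kg/m³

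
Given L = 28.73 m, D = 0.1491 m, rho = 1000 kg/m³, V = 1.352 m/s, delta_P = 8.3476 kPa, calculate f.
Formula: \Delta P = f \frac{L}{D} \frac{\rho V^2}{2}
Substituting knowns: 8.3476 = f·(28.73/0.1491)·0.5·1000·1.352²/1000
Solving for f: f = (8.3476·1000)/((28.73/0.1491)·0.5·1000·1.352²) = 0.0474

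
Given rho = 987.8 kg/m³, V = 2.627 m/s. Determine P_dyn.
Formula: P_{dyn} = \frac{1}{2} \rho V^2
P_dyn = 0.5·987.8·2.627²/1000 = 3.408 kPa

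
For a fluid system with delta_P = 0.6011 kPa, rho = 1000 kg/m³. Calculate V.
Formula: V = \sqrt{\frac{2 \Delta P}{\rho}}
V = √(2·(0.6011·1000)/1000) = 1.096 m/s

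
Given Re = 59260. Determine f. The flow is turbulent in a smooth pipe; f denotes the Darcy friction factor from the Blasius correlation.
Formula: f = \frac{0.316}{Re^{0.25}}
f = 0.316/59260^0.25 = 0.02025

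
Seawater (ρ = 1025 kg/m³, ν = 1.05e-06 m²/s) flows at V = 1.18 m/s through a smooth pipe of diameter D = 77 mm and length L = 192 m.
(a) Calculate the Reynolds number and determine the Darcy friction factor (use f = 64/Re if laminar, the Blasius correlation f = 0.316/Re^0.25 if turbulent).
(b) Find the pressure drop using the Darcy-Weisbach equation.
(a) Re = V·D/ν = 1.18·0.077/1.05e-06 = 86533 → turbulent (Re > 4000); f = 0.316/Re^0.25 = 0.316/86533^0.25 = 0.018424
(b) Darcy-Weisbach: ΔP = f·(L/D)·½ρV²/1000 = 0.018424·(192/0.077)·½·1025·1.18²/1000 = 32.78 kPa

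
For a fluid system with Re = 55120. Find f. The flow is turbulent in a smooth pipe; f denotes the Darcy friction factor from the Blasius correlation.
Formula: f = \frac{0.316}{Re^{0.25}}
f = 0.316/55120^0.25 = 0.02062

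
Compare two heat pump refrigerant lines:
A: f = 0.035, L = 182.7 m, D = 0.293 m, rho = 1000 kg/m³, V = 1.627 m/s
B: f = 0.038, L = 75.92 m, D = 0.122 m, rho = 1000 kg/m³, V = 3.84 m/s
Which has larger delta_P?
delta_P(A) = 28.89 kPa, delta_P(B) = 174.3 kPa. Answer: B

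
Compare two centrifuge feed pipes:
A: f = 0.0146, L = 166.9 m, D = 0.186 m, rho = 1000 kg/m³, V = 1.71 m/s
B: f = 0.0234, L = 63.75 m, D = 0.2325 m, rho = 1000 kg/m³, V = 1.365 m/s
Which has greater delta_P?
delta_P(A) = 19.15 kPa, delta_P(B) = 5.977 kPa. Answer: A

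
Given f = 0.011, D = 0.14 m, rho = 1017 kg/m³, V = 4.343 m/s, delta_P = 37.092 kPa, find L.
Formula: \Delta P = f \frac{L}{D} \frac{\rho V^2}{2}
Substituting knowns: 37.092 = 0.011·(L/0.14)·0.5·1017·4.343²/1000
Solving for L: L = (37.092·1000)·0.14/(0.011·0.5·1017·4.343²) = 49.22 m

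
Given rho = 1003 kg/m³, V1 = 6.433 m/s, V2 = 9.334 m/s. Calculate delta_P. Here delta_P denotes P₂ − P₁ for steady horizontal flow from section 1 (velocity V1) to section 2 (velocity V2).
Formula: \Delta P = \frac{1}{2} \rho (V_1^2 - V_2^2)
delta_P = 0.5·1003·(6.433² − 9.334²)/1000 = -22.94 kPa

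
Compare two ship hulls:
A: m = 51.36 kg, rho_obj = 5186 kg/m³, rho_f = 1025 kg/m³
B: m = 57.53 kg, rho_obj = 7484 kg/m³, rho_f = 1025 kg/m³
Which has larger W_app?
W_app(A) = 404.3 N, W_app(B) = 487.1 N. Answer: B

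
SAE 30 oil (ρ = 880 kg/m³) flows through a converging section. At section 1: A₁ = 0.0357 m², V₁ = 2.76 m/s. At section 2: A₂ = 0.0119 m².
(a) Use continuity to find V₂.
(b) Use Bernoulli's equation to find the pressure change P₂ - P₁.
(a) Continuity: A₁V₁=A₂V₂ -> V₂=A₁V₁/A₂=0.0357*2.76/0.0119=8.28 m/s
(b) Bernoulli: P₂-P₁=0.5*rho*(V₁^2-V₂^2)/1000=0.5*880*(2.76^2-8.28^2)/1000=-26.81 kPa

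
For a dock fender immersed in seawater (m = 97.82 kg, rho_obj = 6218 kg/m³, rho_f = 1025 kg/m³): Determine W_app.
Formula: W_{app} = mg\left(1 - \frac{\rho_f}{\rho_{obj}}\right)
W_app = 97.82·9.81·(1 − 1025/6218) = 801.4 N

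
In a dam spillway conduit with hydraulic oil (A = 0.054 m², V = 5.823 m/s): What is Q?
Formula: Q = A V
Q = 0.054·5.823·1000 = 314.4 L/s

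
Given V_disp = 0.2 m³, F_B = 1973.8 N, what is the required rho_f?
Formula: F_B = \rho_f g V_{disp}
Substituting knowns: 1973.8 = rho_f·9.81·0.2
Solving for rho_f: rho_f = 1973.8/(9.81·0.2) = 1006 kg/m³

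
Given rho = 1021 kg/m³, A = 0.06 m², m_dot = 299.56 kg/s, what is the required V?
Formula: \dot{m} = \rho A V
Substituting knowns: 299.56 = 1021·0.06·V
Solving for V: V = 299.56/(1021·0.06) = 4.89 m/s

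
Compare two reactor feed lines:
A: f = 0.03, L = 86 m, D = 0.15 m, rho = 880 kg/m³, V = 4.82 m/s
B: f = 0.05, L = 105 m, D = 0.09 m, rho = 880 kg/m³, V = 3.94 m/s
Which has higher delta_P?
delta_P(A) = 175.8 kPa, delta_P(B) = 398.4 kPa. Answer: B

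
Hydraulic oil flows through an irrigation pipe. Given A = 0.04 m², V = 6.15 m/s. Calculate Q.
Formula: Q = A V
Q = 0.04·6.15·1000 = 246 L/s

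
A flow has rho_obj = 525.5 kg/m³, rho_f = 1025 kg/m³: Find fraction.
Formula: f_{sub} = \frac{\rho_{obj}}{\rho_f}
fraction = 525.5/1025 = 0.5127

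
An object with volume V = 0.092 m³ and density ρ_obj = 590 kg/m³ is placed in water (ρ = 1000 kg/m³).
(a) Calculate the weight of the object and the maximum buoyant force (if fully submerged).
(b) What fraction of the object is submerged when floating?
(a) W=rho_obj*g*V=590*9.81*0.092=532.5 N; F_B(max)=rho*g*V=1000*9.81*0.092=902.5 N
(b) Floating fraction=rho_obj/rho=590/1000=0.590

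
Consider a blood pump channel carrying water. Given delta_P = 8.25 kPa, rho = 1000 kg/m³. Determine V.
Formula: V = \sqrt{\frac{2 \Delta P}{\rho}}
V = √(2·(8.25·1000)/1000) = 4.062 m/s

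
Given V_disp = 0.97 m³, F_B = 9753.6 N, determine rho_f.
Formula: F_B = \rho_f g V_{disp}
Substituting knowns: 9753.6 = rho_f·9.81·0.97
Solving for rho_f: rho_f = 9753.6/(9.81·0.97) = 1025 kg/m³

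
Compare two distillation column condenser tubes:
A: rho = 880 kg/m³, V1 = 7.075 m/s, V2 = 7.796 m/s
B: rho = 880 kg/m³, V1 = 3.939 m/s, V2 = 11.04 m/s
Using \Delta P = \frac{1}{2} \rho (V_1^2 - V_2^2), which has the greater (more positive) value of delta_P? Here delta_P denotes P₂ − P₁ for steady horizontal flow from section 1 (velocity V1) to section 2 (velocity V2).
delta_P(A) = -4.718 kPa, delta_P(B) = -46.8 kPa. Answer: A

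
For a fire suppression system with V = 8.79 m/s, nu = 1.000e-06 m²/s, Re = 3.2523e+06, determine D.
Formula: Re = \frac{V D}{\nu}
Substituting knowns: 3.2523e+06 = 8.79·D/1.000e-06
Solving for D: D = 3.2523e+06·1.000e-06/8.79 = 0.37 m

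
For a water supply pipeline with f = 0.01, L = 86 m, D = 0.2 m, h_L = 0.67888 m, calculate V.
Formula: h_L = f \frac{L}{D} \frac{V^2}{2g}
Substituting knowns: 0.67888 = 0.01·(86/0.2)·V²/(2·9.81)
Solving for V: V = √(0.67888·2·9.81/(0.01·(86/0.2))) = 1.76 m/s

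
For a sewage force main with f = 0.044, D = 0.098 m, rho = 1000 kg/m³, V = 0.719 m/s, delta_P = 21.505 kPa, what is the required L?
Formula: \Delta P = f \frac{L}{D} \frac{\rho V^2}{2}
Substituting knowns: 21.505 = 0.044·(L/0.098)·0.5·1000·0.719²/1000
Solving for L: L = (21.505·1000)·0.098/(0.044·0.5·1000·0.719²) = 185.3 m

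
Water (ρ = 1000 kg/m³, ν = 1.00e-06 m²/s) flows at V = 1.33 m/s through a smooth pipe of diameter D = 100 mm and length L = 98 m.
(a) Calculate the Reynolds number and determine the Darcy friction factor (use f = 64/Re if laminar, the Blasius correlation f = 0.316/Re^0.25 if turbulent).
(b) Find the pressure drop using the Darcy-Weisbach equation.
(a) Re = V·D/ν = 1.33·0.1/1.00e-06 = 133000 → turbulent (Re > 4000); f = 0.316/Re^0.25 = 0.316/133000^0.25 = 0.016547 (Blasius is strictly valid for Re ≲ 1e5; used here as the smooth-pipe estimate the problem specifies)
(b) Darcy-Weisbach: ΔP = f·(L/D)·½ρV²/1000 = 0.016547·(98/0.100)·½·1000·1.33²/1000 = 14.34 kPa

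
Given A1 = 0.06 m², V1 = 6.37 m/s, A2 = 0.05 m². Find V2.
Formula: V_2 = \frac{A_1 V_1}{A_2}
V2 = 0.06·6.37/0.05 = 7.644 m/s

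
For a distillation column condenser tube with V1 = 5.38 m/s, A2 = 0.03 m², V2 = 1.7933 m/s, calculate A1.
Formula: V_2 = \frac{A_1 V_1}{A_2}
Substituting knowns: 1.7933 = A1·5.38/0.03
Solving for A1: A1 = 1.7933·0.03/5.38 = 0.01 m²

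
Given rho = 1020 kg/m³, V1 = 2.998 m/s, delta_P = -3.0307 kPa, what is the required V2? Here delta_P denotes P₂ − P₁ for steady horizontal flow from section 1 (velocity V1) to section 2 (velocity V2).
Formula: \Delta P = \frac{1}{2} \rho (V_1^2 - V_2^2)
Substituting knowns: -3.0307 = 0.5·1020·(2.998² − V2²)/1000
Solving for V2: V2 = √(2.998² − 2·(-3.0307·1000)/1020) = 3.864 m/s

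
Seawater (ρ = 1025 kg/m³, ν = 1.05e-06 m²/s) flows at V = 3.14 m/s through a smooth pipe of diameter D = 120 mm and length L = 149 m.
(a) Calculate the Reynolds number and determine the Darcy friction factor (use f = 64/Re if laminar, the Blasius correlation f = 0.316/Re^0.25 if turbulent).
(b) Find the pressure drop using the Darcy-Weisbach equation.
(a) Re = V·D/ν = 3.14·0.12/1.05e-06 = 358860 → turbulent (Re > 4000); f = 0.316/Re^0.25 = 0.316/358860^0.25 = 0.012911 (Blasius is strictly valid for Re ≲ 1e5; used here as the smooth-pipe estimate the problem specifies)
(b) Darcy-Weisbach: ΔP = f·(L/D)·½ρV²/1000 = 0.012911·(149/0.120)·½·1025·3.14²/1000 = 81.01 kPa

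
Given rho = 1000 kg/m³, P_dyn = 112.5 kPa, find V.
Formula: P_{dyn} = \frac{1}{2} \rho V^2
Substituting knowns: 112.5 = 0.5·1000·V²/1000
Solving for V: V = √(2·(112.5·1000)/1000) = 15 m/s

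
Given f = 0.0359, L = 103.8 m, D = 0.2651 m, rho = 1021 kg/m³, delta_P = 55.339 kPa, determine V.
Formula: \Delta P = f \frac{L}{D} \frac{\rho V^2}{2}
Substituting knowns: 55.339 = 0.0359·(103.8/0.2651)·0.5·1021·V²/1000
Solving for V: V = √((55.339·1000)/(0.0359·(103.8/0.2651)·0.5·1021)) = 2.777 m/s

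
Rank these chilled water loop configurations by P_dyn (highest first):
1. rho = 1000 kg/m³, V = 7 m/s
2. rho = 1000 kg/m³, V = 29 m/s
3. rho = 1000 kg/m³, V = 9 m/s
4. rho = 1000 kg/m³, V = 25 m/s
Case 1: P_dyn = 24.5 kPa
Case 2: P_dyn = 420.5 kPa
Case 3: P_dyn = 40.5 kPa
Case 4: P_dyn = 312.5 kPa
Ranking (highest first): 2, 4, 3, 1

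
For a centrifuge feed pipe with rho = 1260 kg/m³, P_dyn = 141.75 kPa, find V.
Formula: P_{dyn} = \frac{1}{2} \rho V^2
Substituting knowns: 141.75 = 0.5·1260·V²/1000
Solving for V: V = √(2·(141.75·1000)/1260) = 15 m/s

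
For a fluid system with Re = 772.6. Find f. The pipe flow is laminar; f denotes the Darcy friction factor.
Formula: f = \frac{64}{Re}
f = 64/772.6 = 0.08284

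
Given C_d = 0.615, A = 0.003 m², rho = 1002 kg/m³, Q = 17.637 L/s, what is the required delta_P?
Formula: Q = C_d A \sqrt{\frac{2 \Delta P}{\rho}}
Substituting knowns: 17.637 = 0.615·0.003·√(2·(delta_P·1000)/1002)·1000
Solving for delta_P: delta_P = ((17.637/1000)/(0.615·0.003))²·1002/2/1000 = 45.78 kPa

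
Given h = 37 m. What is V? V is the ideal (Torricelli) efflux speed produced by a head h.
Formula: V = \sqrt{2 g h}
V = √(2·9.81·37) = 26.94 m/s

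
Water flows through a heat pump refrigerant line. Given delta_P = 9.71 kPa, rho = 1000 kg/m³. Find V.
Formula: V = \sqrt{\frac{2 \Delta P}{\rho}}
V = √(2·(9.71·1000)/1000) = 4.407 m/s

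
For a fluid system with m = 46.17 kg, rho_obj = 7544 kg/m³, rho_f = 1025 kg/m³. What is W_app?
Formula: W_{app} = mg\left(1 - \frac{\rho_f}{\rho_{obj}}\right)
W_app = 46.17·9.81·(1 − 1025/7544) = 391.4 N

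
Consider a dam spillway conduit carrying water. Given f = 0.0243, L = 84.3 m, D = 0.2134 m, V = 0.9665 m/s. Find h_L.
Formula: h_L = f \frac{L}{D} \frac{V^2}{2g}
h_L = 0.0243·(84.3/0.2134)·0.9665²/(2·9.81) = 0.457 m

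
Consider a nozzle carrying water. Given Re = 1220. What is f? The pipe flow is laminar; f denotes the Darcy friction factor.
Formula: f = \frac{64}{Re}
f = 64/1220 = 0.05246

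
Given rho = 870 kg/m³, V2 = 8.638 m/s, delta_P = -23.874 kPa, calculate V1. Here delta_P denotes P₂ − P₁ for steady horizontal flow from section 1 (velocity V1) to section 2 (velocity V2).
Formula: \Delta P = \frac{1}{2} \rho (V_1^2 - V_2^2)
Substituting knowns: -23.874 = 0.5·870·(V1² − 8.638²)/1000
Solving for V1: V1 = √(8.638² + 2·(-23.874·1000)/870) = 4.442 m/s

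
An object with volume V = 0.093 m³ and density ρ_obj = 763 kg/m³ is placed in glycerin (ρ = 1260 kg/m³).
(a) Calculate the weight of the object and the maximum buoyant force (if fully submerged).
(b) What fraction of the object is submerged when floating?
(a) W=rho_obj*g*V=763*9.81*0.093=696.1 N; F_B(max)=rho*g*V=1260*9.81*0.093=1149.5 N
(b) Floating fraction=rho_obj/rho=763/1260=0.606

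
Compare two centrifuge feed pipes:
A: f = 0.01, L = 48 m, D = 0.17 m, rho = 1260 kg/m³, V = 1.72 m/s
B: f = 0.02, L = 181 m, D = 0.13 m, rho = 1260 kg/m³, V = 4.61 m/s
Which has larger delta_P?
delta_P(A) = 5.262 kPa, delta_P(B) = 372.8 kPa. Answer: B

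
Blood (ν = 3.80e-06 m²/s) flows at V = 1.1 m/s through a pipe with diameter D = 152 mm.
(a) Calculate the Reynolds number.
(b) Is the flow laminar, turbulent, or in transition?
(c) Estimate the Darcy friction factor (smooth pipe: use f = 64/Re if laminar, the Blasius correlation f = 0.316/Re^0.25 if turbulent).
(a) Re = V·D/ν = 1.1·0.152/3.80e-06 = 44000
(b) Flow regime: turbulent (Re > 4000)
(c) Friction factor: f = 0.316/Re^0.25 = 0.316/44000^0.25 = 0.02182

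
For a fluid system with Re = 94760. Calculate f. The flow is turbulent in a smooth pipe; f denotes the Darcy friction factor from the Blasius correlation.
Formula: f = \frac{0.316}{Re^{0.25}}
f = 0.316/94760^0.25 = 0.01801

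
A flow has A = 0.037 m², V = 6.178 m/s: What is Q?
Formula: Q = A V
Q = 0.037·6.178·1000 = 228.6 L/s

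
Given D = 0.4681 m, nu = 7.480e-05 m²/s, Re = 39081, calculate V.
Formula: Re = \frac{V D}{\nu}
Substituting knowns: 39081 = V·0.4681/7.480e-05
Solving for V: V = 39081·7.480e-05/0.4681 = 6.245 m/s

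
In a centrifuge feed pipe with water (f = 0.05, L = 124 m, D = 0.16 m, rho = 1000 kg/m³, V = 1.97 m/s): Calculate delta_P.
Formula: \Delta P = f \frac{L}{D} \frac{\rho V^2}{2}
delta_P = 0.05·(124/0.16)·0.5·1000·1.97²/1000 = 75.19 kPa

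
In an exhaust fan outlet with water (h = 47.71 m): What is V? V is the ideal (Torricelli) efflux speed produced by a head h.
Formula: V = \sqrt{2 g h}
V = √(2·9.81·47.71) = 30.6 m/s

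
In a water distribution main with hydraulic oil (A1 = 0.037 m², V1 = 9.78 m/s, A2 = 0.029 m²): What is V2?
Formula: V_2 = \frac{A_1 V_1}{A_2}
V2 = 0.037·9.78/0.029 = 12.48 m/s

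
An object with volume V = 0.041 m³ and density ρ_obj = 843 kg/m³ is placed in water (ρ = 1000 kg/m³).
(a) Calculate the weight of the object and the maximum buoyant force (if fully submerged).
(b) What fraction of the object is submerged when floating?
(a) W=rho_obj*g*V=843*9.81*0.041=339.1 N; F_B(max)=rho*g*V=1000*9.81*0.041=402.2 N
(b) Floating fraction=rho_obj/rho=843/1000=0.843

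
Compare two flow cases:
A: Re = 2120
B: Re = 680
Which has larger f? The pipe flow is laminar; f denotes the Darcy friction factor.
f(A) = 0.03019, f(B) = 0.09412. Answer: B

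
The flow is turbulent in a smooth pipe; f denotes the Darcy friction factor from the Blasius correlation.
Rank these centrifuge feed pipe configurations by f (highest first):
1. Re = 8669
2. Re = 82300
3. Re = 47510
Case 1: f = 0.03275
Case 2: f = 0.01866
Case 3: f = 0.0214
Ranking (highest first): 1, 3, 2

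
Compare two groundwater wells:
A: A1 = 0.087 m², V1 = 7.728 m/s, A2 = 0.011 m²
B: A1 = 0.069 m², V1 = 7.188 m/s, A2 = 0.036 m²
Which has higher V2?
V2(A) = 61.12 m/s, V2(B) = 13.78 m/s. Answer: A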